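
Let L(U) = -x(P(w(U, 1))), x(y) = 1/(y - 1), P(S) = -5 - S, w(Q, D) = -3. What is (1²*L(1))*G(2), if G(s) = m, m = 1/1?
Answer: ⅓ ≈ 0.33333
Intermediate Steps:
m = 1
G(s) = 1
x(y) = 1/(-1 + y)
L(U) = ⅓ (L(U) = -1/(-1 + (-5 - 1*(-3))) = -1/(-1 + (-5 + 3)) = -1/(-1 - 2) = -1/(-3) = -1*(-⅓) = ⅓)
(1²*L(1))*G(2) = (1²*(⅓))*1 = (1*(⅓))*1 = (⅓)*1 = ⅓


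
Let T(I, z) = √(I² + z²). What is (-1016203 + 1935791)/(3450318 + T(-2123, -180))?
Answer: 3172871028984/11904689761595 - 919588*√4539529/11904689761595 ≈ 0.26636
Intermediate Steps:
(-1016203 + 1935791)/(3450318 + T(-2123, -180)) = (-1016203 + 1935791)/(3450318 + √((-2123)² + (-180)²)) = 919588/(3450318 + √(4507129 + 32400)) = 919588/(3450318 + √4539529)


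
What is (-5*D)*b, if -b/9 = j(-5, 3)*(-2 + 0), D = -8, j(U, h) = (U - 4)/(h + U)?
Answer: 3240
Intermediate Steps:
j(U, h) = (-4 + U)/(U + h)
b = 81 (b = -9*(-4 - 5)/(-5 + 3)*(-2 + 0) = -9*-9/(-2)*(-2) = -9*(-½*(-9))*(-2) = -81*(-2)/2 = -9*(-9) = 81)
(-5*D)*b = -5*(-8)*81 = 40*81 = 3240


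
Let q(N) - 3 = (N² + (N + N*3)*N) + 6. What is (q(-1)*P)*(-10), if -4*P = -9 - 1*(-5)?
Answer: -140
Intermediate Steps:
P = 1 (P = -(-9 - 1*(-5))/4 = -(-9 + 5)/4 = -¼*(-4) = 1)
q(N) = 9 + 5*N² (q(N) = 3 + ((N² + (N + N*3)*N) + 6) = 3 + ((N² + (N + 3*N)*N) + 6) = 3 + ((N² + (4*N)*N) + 6) = 3 + ((N² + 4*N²) + 6) = 3 + (5*N² + 6) = 3 + (6 + 5*N²) = 9 + 5*N²)
(q(-1)*P)*(-10) = ((9 + 5*(-1)²)*1)*(-10) = ((9 + 5*1)*1)*(-10) = ((9 + 5)*1)*(-10) = (14*1)*(-10) = 14*(-10) = -140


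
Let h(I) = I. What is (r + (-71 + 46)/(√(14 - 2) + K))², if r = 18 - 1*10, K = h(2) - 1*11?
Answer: 203743/1587 + 25900*√3/1587 ≈ 156.65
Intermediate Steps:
K = -9 (K = 2 - 1*11 = 2 - 11 = -9)
r = 8 (r = 18 - 10 = 8)
(r + (-71 + 46)/(√(14 - 2) + K))² = (8 + (-71 + 46)/(√(14 - 2) - 9))² = (8 - 25/(√12 - 9))² = (8 - 25/(2*√3 - 9))² = (8 - 25/(-9 + 2*√3))²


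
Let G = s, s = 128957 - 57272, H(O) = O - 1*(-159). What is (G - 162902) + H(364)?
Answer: -90694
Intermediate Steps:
H(O) = 159 + O (H(O) = O + 159 = 159 + O)
s = 71685
G = 71685
(G - 162902) + H(364) = (71685 - 162902) + (159 + 364) = -91217 + 523 = -90694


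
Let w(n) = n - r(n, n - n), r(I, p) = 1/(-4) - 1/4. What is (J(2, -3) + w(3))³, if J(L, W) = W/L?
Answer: 8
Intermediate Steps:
r(I, p) = -½ (r(I, p) = 1*(-¼) - 1*¼ = -¼ - ¼ = -½)
w(n) = ½ + n (w(n) = n - 1*(-½) = n + ½ = ½ + n)
(J(2, -3) + w(3))³ = (-3/2 + (½ + 3))³ = (-3*½ + 7/2)³ = (-3/2 + 7/2)³ = 2³ = 8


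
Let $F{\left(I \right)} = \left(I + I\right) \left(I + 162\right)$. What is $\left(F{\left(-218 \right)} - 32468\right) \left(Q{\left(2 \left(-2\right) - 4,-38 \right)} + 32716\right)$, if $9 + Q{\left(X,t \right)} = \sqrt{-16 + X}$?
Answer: $-263356764 - 16104 i \sqrt{6} \approx -2.6336 \cdot 10^{8} - 39447.0 i$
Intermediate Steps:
$F{\left(I \right)} = 2 I \left(162 + I\right)$
$Q{\left(X,t \right)} = -9 + \sqrt{-16 + X}$
$\left(F{\left(-218 \right)} - 32468\right) \left(Q{\left(2 \left(-2\right) - 4,-38 \right)} + 32716\right) = \left(2 \left(-218\right) \left(162 - 218\right) - 32468\right) \left(\left(-9 + \sqrt{-16 + \left(2 \left(-2\right) - 4\right)}\right) + 32716\right) = \left(2 \left(-218\right) \left(-56\right) - 32468\right) \left(\left(-9 + \sqrt{-16 - 8}\right) + 32716\right) = \left(24416 - 32468\right) \left(\left(-9 + \sqrt{-16 - 8}\right) + 32716\right) = - 8052 \left(\left(-9 + \sqrt{-24}\right) + 32716\right) = - 8052 \left(\left(-9 + 2 i \sqrt{6}\right) + 32716\right) = - 8052 \left(32707 + 2 i \sqrt{6}\right) = -263356764 - 16104 i \sqrt{6}$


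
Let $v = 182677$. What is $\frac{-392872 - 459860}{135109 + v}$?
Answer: $- \frac{426366}{158893} \approx -2.6834$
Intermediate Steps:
$\frac{-392872 - 459860}{135109 + v} = \frac{-392872 - 459860}{135109 + 182677} = - \frac{852732}{317786} = \left(-852732\right) \frac{1}{317786} = - \frac{426366}{158893}$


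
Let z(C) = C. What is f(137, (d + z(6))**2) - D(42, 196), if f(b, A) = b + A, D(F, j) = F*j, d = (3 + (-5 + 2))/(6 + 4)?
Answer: -8059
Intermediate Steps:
d = 0 (d = (3 - 3)/10 = 0*(1/10) = 0)
f(b, A) = A + b
f(137, (d + z(6))**2) - D(42, 196) = ((0 + 6)**2 + 137) - 42*196 = (6**2 + 137) - 1*8232 = (36 + 137) - 8232 = 173 - 8232 = -8059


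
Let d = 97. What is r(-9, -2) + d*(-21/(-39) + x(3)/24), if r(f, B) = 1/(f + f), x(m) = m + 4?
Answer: 75317/936 ≈ 80.467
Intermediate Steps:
x(m) = 4 + m
r(f, B) = 1/(2*f)
r(-9, -2) + d*(-21/(-39) + x(3)/24) = (½)/(-9) + 97*(-21/(-39) + (4 + 3)/24) = (½)*(-⅑) + 97*(-21*(-1/39) + 7*(1/24)) = -1/18 + 97*(7/13 + 7/24) = -1/18 + 97*(259/312) = -1/18 + 25123/312 = 75317/936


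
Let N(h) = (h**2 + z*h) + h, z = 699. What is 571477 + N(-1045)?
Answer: 932002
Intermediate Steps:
N(h) = h**2 + 700*h (N(h) = (h**2 + 699*h) + h = h**2 + 700*h)
571477 + N(-1045) = 571477 - 1045*(700 - 1045) = 571477 - 1045*(-345) = 571477 + 360525 = 932002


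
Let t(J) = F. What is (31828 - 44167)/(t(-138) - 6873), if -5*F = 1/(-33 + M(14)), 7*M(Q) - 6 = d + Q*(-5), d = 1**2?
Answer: 2591190/1443329 ≈ 1.7953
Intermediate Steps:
d = 1
M(Q) = 1 - 5*Q/7 (M(Q) = 6/7 + (1 + Q*(-5))/7 = 6/7 + (1 - 5*Q)/7 = 6/7 + (1/7 - 5*Q/7) = 1 - 5*Q/7)
F = 1/210 (F = -1/(5*(-33 + (1 - 5/7*14))) = -1/(5*(-33 + (1 - 10))) = -1/(5*(-33 - 9)) = -1/5/(-42) = -1/5*(-1/42) = 1/210 ≈ 0.0047619)
t(J) = 1/210
(31828 - 44167)/(t(-138) - 6873) = (31828 - 44167)/(1/210 - 6873) = -12339/(-1443329/210) = -12339*(-210/1443329) = 2591190/1443329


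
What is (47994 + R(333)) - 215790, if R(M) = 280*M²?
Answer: 30881124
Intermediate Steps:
(47994 + R(333)) - 215790 = (47994 + 280*333²) - 215790 = (47994 + 280*110889) - 215790 = (47994 + 31048920) - 215790 = 31096914 - 215790 = 30881124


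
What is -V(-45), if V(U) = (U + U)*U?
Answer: -4050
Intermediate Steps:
V(U) = 2*U² (V(U) = (2*U)*U = 2*U²)
-V(-45) = -2*(-45)² = -2*2025 = -1*4050 = -4050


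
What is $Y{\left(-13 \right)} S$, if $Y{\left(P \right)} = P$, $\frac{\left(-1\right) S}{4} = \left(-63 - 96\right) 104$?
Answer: $-859872$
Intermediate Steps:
$S = 66144$ ($S = - 4 \left(-63 - 96\right) 104 = - 4 \left(\left(-159\right) 104\right) = \left(-4\right) \left(-16536\right) = 66144$)
$Y{\left(-13 \right)} S = \left(-13\right) 66144 = -859872$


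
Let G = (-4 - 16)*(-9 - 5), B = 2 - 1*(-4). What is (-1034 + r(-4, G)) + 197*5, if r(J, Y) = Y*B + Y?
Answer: 1911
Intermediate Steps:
B = 6 (B = 2 + 4 = 6)
G = 280 (G = -20*(-14) = 280)
r(J, Y) = 7*Y (r(J, Y) = Y*6 + Y = 6*Y + Y = 7*Y)
(-1034 + r(-4, G)) + 197*5 = (-1034 + 7*280) + 197*5 = (-1034 + 1960) + 985 = 926 + 985 = 1911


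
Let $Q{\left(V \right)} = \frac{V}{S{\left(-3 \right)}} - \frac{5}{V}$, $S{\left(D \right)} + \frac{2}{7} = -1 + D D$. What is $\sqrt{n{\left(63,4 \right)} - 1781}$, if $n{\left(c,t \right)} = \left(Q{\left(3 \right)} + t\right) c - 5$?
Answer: $\frac{i \sqrt{6458}}{2} \approx 40.181 i$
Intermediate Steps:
$S{\left(D \right)} = - \frac{9}{7} + D^{2}$ ($S{\left(D \right)} = - \frac{2}{7} + \left(-1 + D D\right) = - \frac{2}{7} + \left(-1 + D^{2}\right) = - \frac{9}{7} + D^{2}$)
$Q{\left(V \right)} = - \frac{5}{V} + \frac{7 V}{54}$ ($Q{\left(V \right)} = \frac{V}{- \frac{9}{7} + \left(-3\right)^{2}} - \frac{5}{V} = \frac{V}{- \frac{9}{7} + 9} - \frac{5}{V} = \frac{V}{\frac{54}{7}} - \frac{5}{V} = V \frac{7}{54} - \frac{5}{V} = \frac{7 V}{54} - \frac{5}{V} = - \frac{5}{V} + \frac{7 V}{54}$)
$n{\left(c,t \right)} = -5 + c \left(- \frac{23}{18} + t\right)$ ($n{\left(c,t \right)} = \left(\left(- \frac{5}{3} + \frac{7}{54} \cdot 3\right) + t\right) c - 5 = \left(\left(\left(-5\right) \frac{1}{3} + \frac{7}{18}\right) + t\right) c - 5 = \left(\left(- \frac{5}{3} + \frac{7}{18}\right) + t\right) c - 5 = \left(- \frac{23}{18} + t\right) c - 5 = c \left(- \frac{23}{18} + t\right) - 5 = -5 + c \left(- \frac{23}{18} + t\right)$)
$\sqrt{n{\left(63,4 \right)} - 1781} = \sqrt{\left(-5 - \frac{161}{2} + 63 \cdot 4\right) - 1781} = \sqrt{\left(-5 - \frac{161}{2} + 252\right) - 1781} = \sqrt{\frac{333}{2} - 1781} = \sqrt{- \frac{3229}{2}} = \frac{i \sqrt{6458}}{2}$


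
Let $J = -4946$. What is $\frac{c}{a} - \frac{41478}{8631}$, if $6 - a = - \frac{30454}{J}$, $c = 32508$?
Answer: $- \frac{231293979382}{1119153} \approx -2.0667 \cdot 10^{5}$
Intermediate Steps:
$a = - \frac{389}{2473}$ ($a = 6 - - \frac{30454}{-4946} = 6 - \left(-30454\right) \left(- \frac{1}{4946}\right) = 6 - \frac{15227}{2473} = - \frac{389}{2473} \approx -0.1573$)
$\frac{c}{a} - \frac{41478}{8631} = \frac{32508}{- \frac{389}{2473}} - \frac{41478}{8631} = 32508 \left(- \frac{2473}{389}\right) - \frac{13826}{2877} = - \frac{80392284}{389} - \frac{13826}{2877} = - \frac{231293979382}{1119153}$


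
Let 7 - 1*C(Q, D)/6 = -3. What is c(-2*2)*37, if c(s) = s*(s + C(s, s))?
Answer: -8288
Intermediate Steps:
C(Q, D) = 60 (C(Q, D) = 42 - 6*(-3) = 42 + 18 = 60)
c(s) = s*(60 + s) (c(s) = s*(s + 60) = s*(60 + s))
c(-2*2)*37 = ((-2*2)*(60 - 2*2))*37 = -4*(60 - 4)*37 = -4*56*37 = -224*37 = -8288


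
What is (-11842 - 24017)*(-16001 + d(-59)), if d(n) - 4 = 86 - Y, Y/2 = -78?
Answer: 564958545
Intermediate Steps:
Y = -156 (Y = 2*(-78) = -156)
d(n) = 246 (d(n) = 4 + (86 - 1*(-156)) = 4 + (86 + 156) = 4 + 242 = 246)
(-11842 - 24017)*(-16001 + d(-59)) = (-11842 - 24017)*(-16001 + 246) = -35859*(-15755) = 564958545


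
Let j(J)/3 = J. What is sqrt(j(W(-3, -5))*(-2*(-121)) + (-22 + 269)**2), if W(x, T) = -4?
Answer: sqrt(58105) ≈ 241.05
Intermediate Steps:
j(J) = 3*J
sqrt(j(W(-3, -5))*(-2*(-121)) + (-22 + 269)**2) = sqrt((3*(-4))*(-2*(-121)) + (-22 + 269)**2) = sqrt(-12*242 + 247**2) = sqrt(-2904 + 61009) = sqrt(58105)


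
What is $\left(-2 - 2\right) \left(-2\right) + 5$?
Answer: $13$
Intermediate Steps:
$\left(-2 - 2\right) \left(-2\right) + 5 = \left(-4\right) \left(-2\right) + 5 = 8 + 5 = 13$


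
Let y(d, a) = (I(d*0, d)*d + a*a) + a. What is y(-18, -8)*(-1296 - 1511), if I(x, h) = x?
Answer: -157192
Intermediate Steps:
y(d, a) = a + a**2 (y(d, a) = ((d*0)*d + a*a) + a = (0*d + a**2) + a = (0 + a**2) + a = a**2 + a = a + a**2)
y(-18, -8)*(-1296 - 1511) = (-8*(1 - 8))*(-1296 - 1511) = -8*(-7)*(-2807) = 56*(-2807) = -157192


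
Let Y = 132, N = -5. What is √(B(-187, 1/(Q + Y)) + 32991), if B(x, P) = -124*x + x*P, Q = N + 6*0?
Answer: √906087342/127 ≈ 237.02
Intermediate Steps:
Q = -5 (Q = -5 + 6*0 = -5 + 0 = -5)
B(x, P) = -124*x + P*x
√(B(-187, 1/(Q + Y)) + 32991) = √(-187*(-124 + 1/(-5 + 132)) + 32991) = √(-187*(-124 + 1/127) + 32991) = √(-187*(-15747/127) + 32991) = √(2944689/127 + 32991) = √(7134546/127) = √906087342/127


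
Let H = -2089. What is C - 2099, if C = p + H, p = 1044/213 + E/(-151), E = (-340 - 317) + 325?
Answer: -44823428/10721 ≈ -4180.9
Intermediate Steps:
E = -332 (E = -657 + 325 = -332)
p = 76120/10721 (p = 1044/213 - 332/(-151) = 1044*(1/213) - 332*(-1/151) = 348/71 + 332/151 = 76120/10721 ≈ 7.1001)
C = -22320049/10721 (C = 76120/10721 - 2089 = -22320049/10721 ≈ -2081.9)
C - 2099 = -22320049/10721 - 2099 = -44823428/10721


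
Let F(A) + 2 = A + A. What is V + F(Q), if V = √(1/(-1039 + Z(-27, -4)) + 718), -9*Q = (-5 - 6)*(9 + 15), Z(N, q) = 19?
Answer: 170/3 + √186751545/510 ≈ 83.462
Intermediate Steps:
Q = 88/3 (Q = -(-5 - 6)*(9 + 15)/9 = -(-11)*24/9 = -⅑*(-264) = 88/3 ≈ 29.333)
F(A) = -2 + 2*A (F(A) = -2 + (A + A) = -2 + 2*A)
V = √186751545/510 (V = √(1/(-1039 + 19) + 718) = √(1/(-1020) + 718) = √(-1/1020 + 718) = √(732359/1020) = √186751545/510 ≈ 26.796)
V + F(Q) = √186751545/510 + (-2 + 2*(88/3)) = √186751545/510 + (-2 + 176/3) = √186751545/510 + 170/3 = 170/3 + √186751545/510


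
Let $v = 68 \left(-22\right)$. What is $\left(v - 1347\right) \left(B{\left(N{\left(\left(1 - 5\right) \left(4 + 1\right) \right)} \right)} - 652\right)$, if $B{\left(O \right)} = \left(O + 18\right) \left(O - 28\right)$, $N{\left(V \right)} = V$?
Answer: $1580708$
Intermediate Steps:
$B{\left(O \right)} = \left(-28 + O\right) \left(18 + O\right)$ ($B{\left(O \right)} = \left(18 + O\right) \left(-28 + O\right) = \left(-28 + O\right) \left(18 + O\right)$)
$v = -1496$
$\left(v - 1347\right) \left(B{\left(N{\left(\left(1 - 5\right) \left(4 + 1\right) \right)} \right)} - 652\right) = \left(-1496 - 1347\right) \left(\left(-504 + \left(\left(1 - 5\right) \left(4 + 1\right)\right)^{2} - 10 \left(1 - 5\right) \left(4 + 1\right)\right) - 652\right) = - 2843 \left(\left(-504 + \left(\left(-4\right) 5\right)^{2} - 10 \left(\left(-4\right) 5\right)\right) - 652\right) = - 2843 \left(\left(-504 + \left(-20\right)^{2} - -200\right) - 652\right) = - 2843 \left(\left(-504 + 400 + 200\right) - 652\right) = - 2843 \left(96 - 652\right) = \left(-2843\right) \left(-556\right) = 1580708$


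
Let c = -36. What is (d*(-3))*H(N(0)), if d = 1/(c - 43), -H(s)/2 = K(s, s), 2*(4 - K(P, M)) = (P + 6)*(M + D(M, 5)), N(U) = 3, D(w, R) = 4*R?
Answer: 597/79 ≈ 7.5570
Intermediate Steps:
K(P, M) = 4 - (6 + P)*(20 + M)/2 (K(P, M) = 4 - (P + 6)*(M + 4*5)/2 = 4 - (6 + P)*(M + 20)/2 = 4 - (6 + P)*(20 + M)/2)
H(s) = 112 + s² + 26*s (H(s) = -2*(-56 - 10*s - 3*s - s*s/2) = -2*(-56 - 10*s - 3*s - s²/2) = -2*(-56 - 13*s - s²/2) = 112 + s² + 26*s)
d = -1/79 (d = 1/(-36 - 43) = 1/(-79) = -1/79 ≈ -0.012658)
(d*(-3))*H(N(0)) = (-1/79*(-3))*(112 + 3² + 26*3) = 3*(112 + 9 + 78)/79 = (3/79)*199 = 597/79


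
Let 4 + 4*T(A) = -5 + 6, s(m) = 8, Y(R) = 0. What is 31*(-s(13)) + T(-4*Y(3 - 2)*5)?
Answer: -995/4 ≈ -248.75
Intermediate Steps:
T(A) = -¾ (T(A) = -1 + (-5 + 6)/4 = -1 + (¼)*1 = -1 + ¼ = -¾)
31*(-s(13)) + T(-4*Y(3 - 2)*5) = 31*(-1*8) - ¾ = 31*(-8) - ¾ = -248 - ¾ = -995/4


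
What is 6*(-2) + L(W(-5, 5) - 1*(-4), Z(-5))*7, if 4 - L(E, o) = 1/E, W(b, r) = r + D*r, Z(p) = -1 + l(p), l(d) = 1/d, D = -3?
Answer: 103/6 ≈ 17.167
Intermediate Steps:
l(d) = 1/d
Z(p) = -1 + 1/p
W(b, r) = -2*r (W(b, r) = r - 3*r = -2*r)
L(E, o) = 4 - 1/E
6*(-2) + L(W(-5, 5) - 1*(-4), Z(-5))*7 = 6*(-2) + (4 - 1/(-2*5 - 1*(-4)))*7 = -12 + (4 - 1/(-10 + 4))*7 = -12 + (4 - 1/(-6))*7 = -12 + (4 - 1*(-1/6))*7 = -12 + (4 + 1/6)*7 = -12 + (25/6)*7 = -12 + 175/6 = 103/6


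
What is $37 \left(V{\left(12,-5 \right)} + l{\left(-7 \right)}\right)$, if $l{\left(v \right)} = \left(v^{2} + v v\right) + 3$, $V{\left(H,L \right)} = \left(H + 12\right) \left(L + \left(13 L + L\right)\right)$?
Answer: $-62863$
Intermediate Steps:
$V{\left(H,L \right)} = 15 L \left(12 + H\right)$ ($V{\left(H,L \right)} = \left(12 + H\right) \left(L + 14 L\right) = \left(12 + H\right) 15 L = 15 L \left(12 + H\right)$)
$l{\left(v \right)} = 3 + 2 v^{2}$ ($l{\left(v \right)} = \left(v^{2} + v^{2}\right) + 3 = 2 v^{2} + 3 = 3 + 2 v^{2}$)
$37 \left(V{\left(12,-5 \right)} + l{\left(-7 \right)}\right) = 37 \left(15 \left(-5\right) \left(12 + 12\right) + \left(3 + 2 \left(-7\right)^{2}\right)\right) = 37 \left(15 \left(-5\right) 24 + \left(3 + 2 \cdot 49\right)\right) = 37 \left(-1800 + \left(3 + 98\right)\right) = 37 \left(-1800 + 101\right) = 37 \left(-1699\right) = -62863$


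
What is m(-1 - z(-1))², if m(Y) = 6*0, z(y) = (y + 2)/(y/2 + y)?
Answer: 0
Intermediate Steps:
z(y) = 2*(2 + y)/(3*y) (z(y) = (2 + y)/(y*(½) + y) = (2 + y)/(y/2 + y) = (2 + y)/((3*y/2)) = (2 + y)*(2/(3*y)) = 2*(2 + y)/(3*y))
m(Y) = 0
m(-1 - z(-1))² = 0² = 0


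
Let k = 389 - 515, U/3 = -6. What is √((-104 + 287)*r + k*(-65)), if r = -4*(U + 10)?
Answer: √14046 ≈ 118.52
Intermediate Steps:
U = -18 (U = 3*(-6) = -18)
k = -126
r = 32 (r = -4*(-18 + 10) = -4*(-8) = 32)
√((-104 + 287)*r + k*(-65)) = √((-104 + 287)*32 - 126*(-65)) = √(183*32 + 8190) = √(5856 + 8190) = √14046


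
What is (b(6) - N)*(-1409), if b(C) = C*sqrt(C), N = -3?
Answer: -4227 - 8454*sqrt(6) ≈ -24935.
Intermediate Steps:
b(C) = C**(3/2)
(b(6) - N)*(-1409) = (6**(3/2) - 1*(-3))*(-1409) = (6*sqrt(6) + 3)*(-1409) = (3 + 6*sqrt(6))*(-1409) = -4227 - 8454*sqrt(6)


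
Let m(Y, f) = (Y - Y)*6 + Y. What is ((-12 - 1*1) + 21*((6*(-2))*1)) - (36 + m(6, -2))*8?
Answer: -601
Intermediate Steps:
m(Y, f) = Y (m(Y, f) = 0*6 + Y = 0 + Y = Y)
((-12 - 1*1) + 21*((6*(-2))*1)) - (36 + m(6, -2))*8 = ((-12 - 1*1) + 21*((6*(-2))*1)) - (36 + 6)*8 = ((-12 - 1) + 21*(-12*1)) - 42*8 = (-13 + 21*(-12)) - 1*336 = (-13 - 252) - 336 = -265 - 336 = -601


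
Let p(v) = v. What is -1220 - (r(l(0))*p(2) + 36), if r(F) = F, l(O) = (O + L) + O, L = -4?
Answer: -1248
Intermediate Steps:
l(O) = -4 + 2*O (l(O) = (O - 4) + O = (-4 + O) + O = -4 + 2*O)
-1220 - (r(l(0))*p(2) + 36) = -1220 - ((-4 + 2*0)*2 + 36) = -1220 - ((-4 + 0)*2 + 36) = -1220 - (-4*2 + 36) = -1220 - (-8 + 36) = -1220 - 1*28 = -1220 - 28 = -1248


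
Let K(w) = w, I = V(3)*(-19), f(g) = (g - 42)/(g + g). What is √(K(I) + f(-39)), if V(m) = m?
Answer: I*√37830/26 ≈ 7.4807*I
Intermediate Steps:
f(g) = (-42 + g)/(2*g) (f(g) = (-42 + g)/((2*g)) = (-42 + g)*(1/(2*g)) = (-42 + g)/(2*g))
I = -57 (I = 3*(-19) = -57)
√(K(I) + f(-39)) = √(-57 + (½)*(-42 - 39)/(-39)) = √(-57 + (½)*(-1/39)*(-81)) = √(-57 + 27/26) = √(-1455/26) = I*√37830/26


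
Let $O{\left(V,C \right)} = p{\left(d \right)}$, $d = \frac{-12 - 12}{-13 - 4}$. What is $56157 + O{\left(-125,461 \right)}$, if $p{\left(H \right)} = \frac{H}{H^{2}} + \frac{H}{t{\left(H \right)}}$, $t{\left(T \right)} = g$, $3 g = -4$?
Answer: $\frac{22911913}{408} \approx 56157.0$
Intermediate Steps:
$g = - \frac{4}{3}$ ($g = \frac{1}{3} \left(-4\right) = - \frac{4}{3} \approx -1.3333$)
$t{\left(T \right)} = - \frac{4}{3}$
$d = \frac{24}{17}$ ($d = - \frac{24}{-17} = \left(-24\right) \left(- \frac{1}{17}\right) = \frac{24}{17} \approx 1.4118$)
$p{\left(H \right)} = \frac{1}{H} - \frac{3 H}{4}$ ($p{\left(H \right)} = \frac{H}{H^{2}} + \frac{H}{- \frac{4}{3}} = \frac{H}{H^{2}} + H \left(- \frac{3}{4}\right) = \frac{1}{H} - \frac{3 H}{4}$)
$O{\left(V,C \right)} = - \frac{143}{408}$ ($O{\left(V,C \right)} = \frac{1}{\frac{24}{17}} - \frac{18}{17} = \frac{17}{24} - \frac{18}{17} = - \frac{143}{408}$)
$56157 + O{\left(-125,461 \right)} = 56157 - \frac{143}{408} = \frac{22911913}{408}$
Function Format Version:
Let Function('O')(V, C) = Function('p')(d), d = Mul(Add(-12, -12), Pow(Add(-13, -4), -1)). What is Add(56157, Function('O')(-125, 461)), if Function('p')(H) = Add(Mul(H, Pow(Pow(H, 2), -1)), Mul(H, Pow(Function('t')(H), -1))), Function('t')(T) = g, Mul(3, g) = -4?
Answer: Rational(22911913, 408) ≈ 56157.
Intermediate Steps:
g = Rational(-4, 3) (g = Mul(Rational(1, 3), -4) = Rational(-4, 3) ≈ -1.3333)
Function('t')(T) = Rational(-4, 3)
d = Rational(24, 17) (d = Mul(-24, Pow(-17, -1)) = Mul(-24, Rational(-1, 17)) = Rational(24, 17) ≈ 1.4118)
Function('p')(H) = Add(Pow(H, -1), Mul(Rational(-3, 4), H)) (Function('p')(H) = Add(Mul(H, Pow(Pow(H, 2), -1)), Mul(H, Pow(Rational(-4, 3), -1))) = Add(Mul(H, Pow(H, -2)), Mul(H, Rational(-3, 4))) = Add(Pow(H, -1), Mul(Rational(-3, 4), H)))
Function('O')(V, C) = Rational(-143, 408) (Function('O')(V, C) = Add(Pow(Rational(24, 17), -1), Mul(Rational(-3, 4), Rational(24, 17))) = Add(Rational(17, 24), Rational(-18, 17)) = Rational(-143, 408))
Add(56157, Function('O')(-125, 461)) = Add(56157, Rational(-143, 408)) = Rational(22911913, 408)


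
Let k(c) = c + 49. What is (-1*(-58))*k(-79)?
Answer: -1740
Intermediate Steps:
k(c) = 49 + c
(-1*(-58))*k(-79) = (-1*(-58))*(49 - 79) = 58*(-30) = -1740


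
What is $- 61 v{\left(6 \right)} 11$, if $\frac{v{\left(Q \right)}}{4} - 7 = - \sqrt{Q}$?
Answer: $-18788 + 2684 \sqrt{6} \approx -12214.0$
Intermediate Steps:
$v{\left(Q \right)} = 28 - 4 \sqrt{Q}$ ($v{\left(Q \right)} = 28 + 4 \left(- \sqrt{Q}\right) = 28 - 4 \sqrt{Q}$)
$- 61 v{\left(6 \right)} 11 = - 61 \left(28 - 4 \sqrt{6}\right) 11 = \left(-1708 + 244 \sqrt{6}\right) 11 = -18788 + 2684 \sqrt{6}$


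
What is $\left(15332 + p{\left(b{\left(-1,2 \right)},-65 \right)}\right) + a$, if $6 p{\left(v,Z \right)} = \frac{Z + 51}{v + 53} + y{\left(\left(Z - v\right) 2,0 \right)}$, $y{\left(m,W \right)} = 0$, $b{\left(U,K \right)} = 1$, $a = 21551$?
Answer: $\frac{5975039}{162} \approx 36883.0$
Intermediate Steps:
$p{\left(v,Z \right)} = \frac{51 + Z}{6 \left(53 + v\right)}$ ($p{\left(v,Z \right)} = \frac{\frac{Z + 51}{v + 53} + 0}{6} = \frac{\frac{51 + Z}{53 + v} + 0}{6} = \frac{\frac{1}{53 + v} \left(51 + Z\right)}{6} = \frac{51 + Z}{6 \left(53 + v\right)}$)
$\left(15332 + p{\left(b{\left(-1,2 \right)},-65 \right)}\right) + a = \left(15332 + \frac{51 - 65}{6 \left(53 + 1\right)}\right) + 21551 = \left(15332 + \frac{1}{6} \cdot \frac{1}{54} \left(-14\right)\right) + 21551 = \left(15332 - \frac{7}{162}\right) + 21551 = \frac{2483777}{162} + 21551 = \frac{5975039}{162}$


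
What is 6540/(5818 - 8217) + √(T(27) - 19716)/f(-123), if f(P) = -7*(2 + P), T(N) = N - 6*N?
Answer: -6540/2399 + I*√19851/847 ≈ -2.7261 + 0.16634*I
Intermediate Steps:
T(N) = -5*N
f(P) = -14 - 7*P
6540/(5818 - 8217) + √(T(27) - 19716)/f(-123) = 6540/(5818 - 8217) + √(-5*27 - 19716)/(-14 - 7*(-123)) = 6540/(-2399) + √(-135 - 19716)/(-14 + 861) = 6540*(-1/2399) + √(-19851)/847 = -6540/2399 + (I*√19851)*(1/847) = -6540/2399 + I*√19851/847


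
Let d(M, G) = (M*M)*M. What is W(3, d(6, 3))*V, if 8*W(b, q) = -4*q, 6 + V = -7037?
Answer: 760644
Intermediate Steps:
d(M, G) = M³ (d(M, G) = M²*M = M³)
V = -7043 (V = -6 - 7037 = -7043)
W(b, q) = -q/2 (W(b, q) = (-4*q)/8 = -q/2)
W(3, d(6, 3))*V = -½*6³*(-7043) = -½*216*(-7043) = -108*(-7043) = 760644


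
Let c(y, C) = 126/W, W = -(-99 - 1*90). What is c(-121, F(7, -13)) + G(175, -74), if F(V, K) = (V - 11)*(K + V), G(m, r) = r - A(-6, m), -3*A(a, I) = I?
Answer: -15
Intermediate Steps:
A(a, I) = -I/3
W = 189 (W = -(-99 - 90) = -1*(-189) = 189)
G(m, r) = r + m/3 (G(m, r) = r - (-1)*m/3 = r + m/3)
F(V, K) = (-11 + V)*(K + V)
c(y, C) = ⅔ (c(y, C) = 126/189 = 126*(1/189) = ⅔)
c(-121, F(7, -13)) + G(175, -74) = ⅔ + (-74 + (⅓)*175) = ⅔ + (-74 + 175/3) = ⅔ - 47/3 = -15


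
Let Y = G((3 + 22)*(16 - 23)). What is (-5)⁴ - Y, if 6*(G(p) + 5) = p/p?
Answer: 3779/6 ≈ 629.83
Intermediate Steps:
G(p) = -29/6 (G(p) = -5 + (p/p)/6 = -5 + (⅙)*1 = -5 + ⅙ = -29/6)
Y = -29/6 ≈ -4.8333
(-5)⁴ - Y = (-5)⁴ - 1*(-29/6) = 625 + 29/6 = 3779/6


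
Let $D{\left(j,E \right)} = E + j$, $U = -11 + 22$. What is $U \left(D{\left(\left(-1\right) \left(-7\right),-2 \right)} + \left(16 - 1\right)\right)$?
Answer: $220$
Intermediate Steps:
$U = 11$
$U \left(D{\left(\left(-1\right) \left(-7\right),-2 \right)} + \left(16 - 1\right)\right) = 11 \left(\left(-2 - -7\right) + \left(16 - 1\right)\right) = 11 \left(\left(-2 + 7\right) + 15\right) = 11 \left(5 + 15\right) = 11 \cdot 20 = 220$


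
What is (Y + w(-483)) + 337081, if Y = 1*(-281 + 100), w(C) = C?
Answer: 336417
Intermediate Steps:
Y = -181 (Y = 1*(-181) = -181)
(Y + w(-483)) + 337081 = (-181 - 483) + 337081 = -664 + 337081 = 336417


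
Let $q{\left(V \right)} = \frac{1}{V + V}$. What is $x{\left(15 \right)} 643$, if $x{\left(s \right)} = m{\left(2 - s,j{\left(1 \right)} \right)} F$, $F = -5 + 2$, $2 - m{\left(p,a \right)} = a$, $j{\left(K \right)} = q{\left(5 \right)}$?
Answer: $- \frac{36651}{10} \approx -3665.1$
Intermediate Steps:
$q{\left(V \right)} = \frac{1}{2 V}$
$j{\left(K \right)} = \frac{1}{10}$ ($j{\left(K \right)} = \frac{1}{2 \cdot 5} = \frac{1}{2} \cdot \frac{1}{5} = \frac{1}{10}$)
$m{\left(p,a \right)} = 2 - a$
$F = -3$
$x{\left(s \right)} = - \frac{57}{10}$ ($x{\left(s \right)} = \left(2 - \frac{1}{10}\right) \left(-3\right) = \frac{19}{10} \left(-3\right) = - \frac{57}{10}$)
$x{\left(15 \right)} 643 = \left(- \frac{57}{10}\right) 643 = - \frac{36651}{10}$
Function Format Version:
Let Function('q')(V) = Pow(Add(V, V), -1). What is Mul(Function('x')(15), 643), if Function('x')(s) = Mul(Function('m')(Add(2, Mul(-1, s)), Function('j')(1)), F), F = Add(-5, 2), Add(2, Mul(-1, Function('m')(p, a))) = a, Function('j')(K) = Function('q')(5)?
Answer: Rational(-36651, 10) ≈ -3665.1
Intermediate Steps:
Function('q')(V) = Mul(Rational(1, 2), Pow(V, -1)) (Function('q')(V) = Pow(Mul(2, V), -1) = Mul(Rational(1, 2), Pow(V, -1)))
Function('j')(K) = Rational(1, 10) (Function('j')(K) = Mul(Rational(1, 2), Pow(5, -1)) = Mul(Rational(1, 2), Rational(1, 5)) = Rational(1, 10))
Function('m')(p, a) = Add(2, Mul(-1, a))
F = -3
Function('x')(s) = Rational(-57, 10) (Function('x')(s) = Mul(Add(2, Mul(-1, Rational(1, 10))), -3) = Mul(Add(2, Rational(-1, 10)), -3) = Mul(Rational(19, 10), -3) = Rational(-57, 10))
Mul(Function('x')(15), 643) = Mul(Rational(-57, 10), 643) = Rational(-36651, 10)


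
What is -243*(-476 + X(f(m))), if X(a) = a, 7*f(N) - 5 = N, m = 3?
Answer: 807732/7 ≈ 1.1539e+5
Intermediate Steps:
f(N) = 5/7 + N/7
-243*(-476 + X(f(m))) = -243*(-476 + (5/7 + (1/7)*3)) = -243*(-476 + (5/7 + 3/7)) = -243*(-476 + 8/7) = -243*(-3324/7) = 807732/7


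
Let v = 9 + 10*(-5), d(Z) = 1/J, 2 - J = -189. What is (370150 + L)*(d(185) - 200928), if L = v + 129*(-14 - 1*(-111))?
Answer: -14683979001634/191 ≈ -7.6879e+10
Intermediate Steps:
J = 191 (J = 2 - 1*(-189) = 2 + 189 = 191)
d(Z) = 1/191
v = -41 (v = 9 - 50 = -41)
L = 12472 (L = -41 + 129*(-14 - 1*(-111)) = -41 + 129*(-14 + 111) = -41 + 129*97 = -41 + 12513 = 12472)
(370150 + L)*(d(185) - 200928) = (370150 + 12472)*(1/191 - 200928) = 382622*(-38377247/191) = -14683979001634/191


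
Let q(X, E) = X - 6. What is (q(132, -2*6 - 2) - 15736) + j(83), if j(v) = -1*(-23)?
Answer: -15587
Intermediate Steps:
j(v) = 23
q(X, E) = -6 + X
(q(132, -2*6 - 2) - 15736) + j(83) = ((-6 + 132) - 15736) + 23 = (126 - 15736) + 23 = -15610 + 23 = -15587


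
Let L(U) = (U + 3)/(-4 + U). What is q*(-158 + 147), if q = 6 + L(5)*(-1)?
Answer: 22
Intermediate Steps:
L(U) = (3 + U)/(-4 + U)
q = -2 (q = 6 + ((3 + 5)/(-4 + 5))*(-1) = 6 + (8/1)*(-1) = 6 + (1*8)*(-1) = 6 + 8*(-1) = 6 - 8 = -2)
q*(-158 + 147) = -2*(-158 + 147) = -2*(-11) = 22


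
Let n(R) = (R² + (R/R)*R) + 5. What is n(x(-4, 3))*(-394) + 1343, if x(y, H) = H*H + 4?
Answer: -72335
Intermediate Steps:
x(y, H) = 4 + H² (x(y, H) = H² + 4 = 4 + H²)
n(R) = 5 + R + R² (n(R) = (R² + 1*R) + 5 = (R² + R) + 5 = (R + R²) + 5 = 5 + R + R²)
n(x(-4, 3))*(-394) + 1343 = (5 + (4 + 3²) + (4 + 3²)²)*(-394) + 1343 = (5 + (4 + 9) + (4 + 9)²)*(-394) + 1343 = (5 + 13 + 13²)*(-394) + 1343 = (5 + 13 + 169)*(-394) + 1343 = 187*(-394) + 1343 = -73678 + 1343 = -72335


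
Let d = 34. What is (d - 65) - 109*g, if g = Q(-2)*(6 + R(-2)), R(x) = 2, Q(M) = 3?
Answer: -2647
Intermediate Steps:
g = 24 (g = 3*(6 + 2) = 3*8 = 24)
(d - 65) - 109*g = (34 - 65) - 109*24 = -31 - 2616 = -2647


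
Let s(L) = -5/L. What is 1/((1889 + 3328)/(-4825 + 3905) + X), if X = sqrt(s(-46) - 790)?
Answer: -4799640/695781089 - 239200*I*sqrt(9890)/695781089 ≈ -0.0068982 - 0.034189*I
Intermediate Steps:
X = 13*I*sqrt(9890)/46 (X = sqrt(-5/(-46) - 790) = sqrt(-5*(-1/46) - 790) = sqrt(5/46 - 790) = sqrt(-36335/46) = 13*I*sqrt(9890)/46 ≈ 28.105*I)
1/((1889 + 3328)/(-4825 + 3905) + X) = 1/((1889 + 3328)/(-4825 + 3905) + 13*I*sqrt(9890)/46) = 1/(5217/(-920) + 13*I*sqrt(9890)/46) = 1/(5217*(-1/920) + 13*I*sqrt(9890)/46) = 1/(-5217/920 + 13*I*sqrt(9890)/46)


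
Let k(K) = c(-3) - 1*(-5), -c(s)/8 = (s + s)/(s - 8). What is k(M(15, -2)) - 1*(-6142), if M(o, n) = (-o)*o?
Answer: 67569/11 ≈ 6142.6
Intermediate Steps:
c(s) = -16*s/(-8 + s) (c(s) = -8*(s + s)/(s - 8) = -8*2*s/(-8 + s) = -16*s/(-8 + s))
M(o, n) = -o**2
k(K) = 7/11 (k(K) = -16*(-3)/(-8 - 3) - 1*(-5) = -16*(-3)/(-11) + 5 = -16*(-3)*(-1/11) + 5 = -48/11 + 5 = 7/11)
k(M(15, -2)) - 1*(-6142) = 7/11 - 1*(-6142) = 7/11 + 6142 = 67569/11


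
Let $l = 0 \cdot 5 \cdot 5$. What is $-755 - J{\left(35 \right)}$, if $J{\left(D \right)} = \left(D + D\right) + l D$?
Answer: $-825$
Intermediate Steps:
$l = 0$ ($l = 0 \cdot 5 = 0$)
$J{\left(D \right)} = 2 D$ ($J{\left(D \right)} = \left(D + D\right) + 0 D = 2 D + 0 = 2 D$)
$-755 - J{\left(35 \right)} = -755 - 2 \cdot 35 = -755 - 70 = -825$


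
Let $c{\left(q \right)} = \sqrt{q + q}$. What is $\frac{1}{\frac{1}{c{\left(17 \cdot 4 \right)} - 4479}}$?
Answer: $-4479 + 2 \sqrt{34} \approx -4467.3$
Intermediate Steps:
$c{\left(q \right)} = \sqrt{2} \sqrt{q}$ ($c{\left(q \right)} = \sqrt{2 q} = \sqrt{2} \sqrt{q}$)
$\frac{1}{\frac{1}{c{\left(17 \cdot 4 \right)} - 4479}} = \frac{1}{\frac{1}{\sqrt{2} \sqrt{17 \cdot 4} - 4479}} = \frac{1}{\frac{1}{\sqrt{2} \sqrt{68} - 4479}} = \frac{1}{\frac{1}{\sqrt{2} \cdot 2 \sqrt{17} - 4479}} = \frac{1}{\frac{1}{2 \sqrt{34} - 4479}} = \frac{1}{\frac{1}{-4479 + 2 \sqrt{34}}} = -4479 + 2 \sqrt{34}$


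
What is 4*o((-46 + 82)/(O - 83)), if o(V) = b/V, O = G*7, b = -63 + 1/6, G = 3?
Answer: 11687/27 ≈ 432.85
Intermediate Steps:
b = -377/6 (b = -63 + ⅙ = -377/6 ≈ -62.833)
O = 21 (O = 3*7 = 21)
o(V) = -377/(6*V)
4*o((-46 + 82)/(O - 83)) = 4*(-377*(21 - 83)/(-46 + 82)/6) = 4*(-377/(6*(36/(-62)))) = 4*(-377/(6*(36*(-1/62)))) = 4*(-377/(6*(-18/31))) = 4*(-377/6*(-31/18)) = 4*(11687/108) = 11687/27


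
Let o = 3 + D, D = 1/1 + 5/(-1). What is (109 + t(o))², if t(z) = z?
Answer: 11664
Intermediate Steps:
D = -4 (D = 1*1 + 5*(-1) = 1 - 5 = -4)
o = -1 (o = 3 - 4 = -1)
(109 + t(o))² = (109 - 1)² = 108² = 11664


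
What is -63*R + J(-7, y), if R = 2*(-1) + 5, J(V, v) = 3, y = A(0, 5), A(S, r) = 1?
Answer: -186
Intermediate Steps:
y = 1
R = 3 (R = -2 + 5 = 3)
-63*R + J(-7, y) = -63*3 + 3 = -189 + 3 = -186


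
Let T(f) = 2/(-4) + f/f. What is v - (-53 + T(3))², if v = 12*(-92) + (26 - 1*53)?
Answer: -15549/4 ≈ -3887.3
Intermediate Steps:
T(f) = ½ (T(f) = 2*(-¼) + 1 = -½ + 1 = ½)
v = -1131 (v = -1104 + (26 - 53) = -1104 - 27 = -1131)
v - (-53 + T(3))² = -1131 - (-53 + ½)² = -1131 - (-105/2)² = -1131 - 1*11025/4 = -1131 - 11025/4 = -15549/4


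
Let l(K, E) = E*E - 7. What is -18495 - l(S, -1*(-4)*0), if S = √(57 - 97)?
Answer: -18488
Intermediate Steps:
S = 2*I*√10 (S = √(-40) = 2*I*√10 ≈ 6.3246*I)
l(K, E) = -7 + E² (l(K, E) = E² - 7 = -7 + E²)
-18495 - l(S, -1*(-4)*0) = -18495 - (-7 + (-1*(-4)*0)²) = -18495 - (-7 + (4*0)²) = -18495 - (-7 + 0²) = -18495 - (-7 + 0) = -18495 - 1*(-7) = -18495 + 7 = -18488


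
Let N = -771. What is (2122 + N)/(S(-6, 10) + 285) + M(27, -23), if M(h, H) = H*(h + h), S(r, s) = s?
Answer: -365039/295 ≈ -1237.4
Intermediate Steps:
M(h, H) = 2*H*h (M(h, H) = H*(2*h) = 2*H*h)
(2122 + N)/(S(-6, 10) + 285) + M(27, -23) = (2122 - 771)/(10 + 285) + 2*(-23)*27 = 1351/295 - 1242 = -365039/295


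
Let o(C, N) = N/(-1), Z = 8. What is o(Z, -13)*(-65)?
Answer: -845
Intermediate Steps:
o(C, N) = -N (o(C, N) = N*(-1) = -N)
o(Z, -13)*(-65) = -1*(-13)*(-65) = 13*(-65) = -845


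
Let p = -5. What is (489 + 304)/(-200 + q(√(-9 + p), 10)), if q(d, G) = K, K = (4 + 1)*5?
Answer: -793/175 ≈ -4.5314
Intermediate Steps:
K = 25 (K = 5*5 = 25)
q(d, G) = 25
(489 + 304)/(-200 + q(√(-9 + p), 10)) = (489 + 304)/(-200 + 25) = 793/(-175) = 793*(-1/175) = -793/175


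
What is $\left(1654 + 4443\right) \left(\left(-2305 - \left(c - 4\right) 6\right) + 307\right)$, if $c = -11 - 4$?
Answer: $-11486748$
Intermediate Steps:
$c = -15$
$\left(1654 + 4443\right) \left(\left(-2305 - \left(c - 4\right) 6\right) + 307\right) = \left(1654 + 4443\right) \left(\left(-2305 - \left(-15 - 4\right) 6\right) + 307\right) = 6097 \left(\left(-2305 - \left(-19\right) 6\right) + 307\right) = 6097 \left(\left(-2305 - -114\right) + 307\right) = 6097 \left(\left(-2305 + 114\right) + 307\right) = 6097 \left(-2191 + 307\right) = 6097 \left(-1884\right) = -11486748$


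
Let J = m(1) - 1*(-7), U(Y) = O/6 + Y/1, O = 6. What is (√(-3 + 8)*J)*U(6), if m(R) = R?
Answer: 56*√5 ≈ 125.22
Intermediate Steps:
U(Y) = 1 + Y (U(Y) = 6/6 + Y/1 = 6*(⅙) + Y*1 = 1 + Y)
J = 8 (J = 1 - 1*(-7) = 1 + 7 = 8)
(√(-3 + 8)*J)*U(6) = (√(-3 + 8)*8)*(1 + 6) = (√5*8)*7 = (8*√5)*7 = 56*√5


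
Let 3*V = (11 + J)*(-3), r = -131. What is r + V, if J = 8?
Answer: -150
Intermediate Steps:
V = -19 (V = ((11 + 8)*(-3))/3 = (19*(-3))/3 = (1/3)*(-57) = -19)
r + V = -131 - 19 = -150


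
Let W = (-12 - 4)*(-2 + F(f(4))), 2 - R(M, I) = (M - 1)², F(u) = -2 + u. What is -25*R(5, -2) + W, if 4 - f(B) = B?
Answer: 414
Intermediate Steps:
f(B) = 4 - B
R(M, I) = 2 - (-1 + M)² (R(M, I) = 2 - (M - 1)² = 2 - (-1 + M)²)
W = 64 (W = (-12 - 4)*(-2 + (-2 + (4 - 1*4))) = -16*(-2 + (-2 + (4 - 4))) = -16*(-2 + (-2 + 0)) = -16*(-2 - 2) = -16*(-4) = 64)
-25*R(5, -2) + W = -25*(2 - (-1 + 5)²) + 64 = -25*(2 - 1*4²) + 64 = -25*(2 - 1*16) + 64 = -25*(2 - 16) + 64 = -25*(-14) + 64 = 350 + 64 = 414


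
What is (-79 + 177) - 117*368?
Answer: -42958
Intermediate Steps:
(-79 + 177) - 117*368 = 98 - 43056 = -42958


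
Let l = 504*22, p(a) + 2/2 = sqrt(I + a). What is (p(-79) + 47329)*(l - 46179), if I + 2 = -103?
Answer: -1660786848 - 70182*I*sqrt(46) ≈ -1.6608e+9 - 4.76e+5*I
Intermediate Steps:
I = -105 (I = -2 - 103 = -105)
p(a) = -1 + sqrt(-105 + a)
l = 11088
(p(-79) + 47329)*(l - 46179) = ((-1 + sqrt(-105 - 79)) + 47329)*(11088 - 46179) = ((-1 + sqrt(-184)) + 47329)*(-35091) = ((-1 + 2*I*sqrt(46)) + 47329)*(-35091) = (47328 + 2*I*sqrt(46))*(-35091) = -1660786848 - 70182*I*sqrt(46)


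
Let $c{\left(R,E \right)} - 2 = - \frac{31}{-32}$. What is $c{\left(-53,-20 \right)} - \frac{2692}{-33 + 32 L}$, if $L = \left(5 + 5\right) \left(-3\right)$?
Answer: $\frac{180479}{31776} \approx 5.6797$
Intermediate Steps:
$L = -30$ ($L = 10 \left(-3\right) = -30$)
$c{\left(R,E \right)} = \frac{95}{32}$ ($c{\left(R,E \right)} = 2 - \frac{31}{-32} = 2 - - \frac{31}{32} = 2 + \frac{31}{32} = \frac{95}{32}$)
$c{\left(-53,-20 \right)} - \frac{2692}{-33 + 32 L} = \frac{95}{32} - \frac{2692}{-33 + 32 \left(-30\right)} = \frac{95}{32} - \frac{2692}{-33 - 960} = \frac{95}{32} - \frac{2692}{-993} = \frac{95}{32} - 2692 \left(- \frac{1}{993}\right) = \frac{95}{32} - - \frac{2692}{993} = \frac{95}{32} + \frac{2692}{993} = \frac{180479}{31776}$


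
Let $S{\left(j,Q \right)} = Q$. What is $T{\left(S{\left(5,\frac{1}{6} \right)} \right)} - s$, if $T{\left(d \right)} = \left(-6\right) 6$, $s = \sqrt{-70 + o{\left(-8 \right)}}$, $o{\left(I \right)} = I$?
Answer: $-36 - i \sqrt{78} \approx -36.0 - 8.8318 i$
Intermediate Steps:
$s = i \sqrt{78}$ ($s = \sqrt{-70 - 8} = \sqrt{-78} = i \sqrt{78} \approx 8.8318 i$)
$T{\left(d \right)} = -36$
$T{\left(S{\left(5,\frac{1}{6} \right)} \right)} - s = -36 - i \sqrt{78}$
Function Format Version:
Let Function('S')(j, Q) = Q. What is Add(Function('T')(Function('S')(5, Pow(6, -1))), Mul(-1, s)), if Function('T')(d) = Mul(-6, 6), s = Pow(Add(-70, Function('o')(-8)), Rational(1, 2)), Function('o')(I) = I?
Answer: Add(-36, Mul(-1, I, Pow(78, Rational(1, 2)))) ≈ Add(-36.000, Mul(-8.8318, I))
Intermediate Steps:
s = Mul(I, Pow(78, Rational(1, 2))) (s = Pow(Add(-70, -8), Rational(1, 2)) = Pow(-78, Rational(1, 2)) = Mul(I, Pow(78, Rational(1, 2))) ≈ Mul(8.8318, I))
Function('T')(d) = -36
Add(Function('T')(Function('S')(5, Pow(6, -1))), Mul(-1, s)) = Add(-36, Mul(-1, Mul(I, Pow(78, Rational(1, 2))))) = Add(-36, Mul(-1, I, Pow(78, Rational(1, 2))))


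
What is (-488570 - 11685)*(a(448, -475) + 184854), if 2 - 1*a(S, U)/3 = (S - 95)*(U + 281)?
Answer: -195252528030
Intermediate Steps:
a(S, U) = 6 - 3*(-95 + S)*(281 + U) (a(S, U) = 6 - 3*(S - 95)*(U + 281) = 6 - 3*(-95 + S)*(281 + U))
(-488570 - 11685)*(a(448, -475) + 184854) = (-488570 - 11685)*((80091 - 843*448 + 285*(-475) - 3*448*(-475)) + 184854) = -500255*((80091 - 377664 - 135375 + 638400) + 184854) = -500255*(205452 + 184854) = -500255*390306 = -195252528030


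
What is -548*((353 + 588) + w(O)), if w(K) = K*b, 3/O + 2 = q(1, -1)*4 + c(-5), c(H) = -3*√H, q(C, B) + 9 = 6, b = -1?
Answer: 548*(-2823*√5 + 13177*I)/(-14*I + 3*√5) ≈ -5.1576e+5 + 45.761*I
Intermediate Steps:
q(C, B) = -3 (q(C, B) = -9 + 6 = -3)
O = 3/(-14 - 3*I*√5) (O = 3/(-2 + (-3*4 - 3*I*√5)) = 3/(-2 + (-12 - 3*I*√5)) = 3/(-14 - 3*I*√5) ≈ -0.17427 + 0.083505*I)
w(K) = -K (w(K) = K*(-1) = -K)
-548*((353 + 588) + w(O)) = -548*((353 + 588) - (-42/241 + 9*I*√5/241)) = -548*(941 + (42/241 - 9*I*√5/241)) = -548*(226823/241 - 9*I*√5/241) = -124299004/241 + 4932*I*√5/241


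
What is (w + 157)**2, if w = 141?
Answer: 88804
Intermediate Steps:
(w + 157)**2 = (141 + 157)**2 = 298**2 = 88804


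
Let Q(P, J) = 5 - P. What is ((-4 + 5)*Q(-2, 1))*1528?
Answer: 10696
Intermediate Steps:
((-4 + 5)*Q(-2, 1))*1528 = ((-4 + 5)*(5 - 1*(-2)))*1528 = (1*(5 + 2))*1528 = (1*7)*1528 = 7*1528 = 10696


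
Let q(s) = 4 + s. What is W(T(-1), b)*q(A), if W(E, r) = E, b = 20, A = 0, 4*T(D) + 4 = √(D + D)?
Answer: -4 + I*√2 ≈ -4.0 + 1.4142*I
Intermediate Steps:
T(D) = -1 + √2*√D/4 (T(D) = -1 + √(D + D)/4 = -1 + √(2*D)/4 = -1 + (√2*√D)/4 = -1 + √2*√D/4)
W(T(-1), b)*q(A) = (-1 + √2*√(-1)/4)*(4 + 0) = (-1 + √2*I/4)*4 = (-1 + I*√2/4)*4 = -4 + I*√2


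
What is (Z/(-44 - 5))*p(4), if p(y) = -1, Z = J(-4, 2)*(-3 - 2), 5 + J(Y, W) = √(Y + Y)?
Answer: 25/49 - 10*I*√2/49 ≈ 0.5102 - 0.28862*I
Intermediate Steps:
J(Y, W) = -5 + √2*√Y (J(Y, W) = -5 + √(Y + Y) = -5 + √(2*Y) = -5 + √2*√Y)
Z = 25 - 10*I*√2 (Z = (-5 + √2*√(-4))*(-3 - 2) = (-5 + √2*(2*I))*(-5) = (-5 + 2*I*√2)*(-5) = 25 - 10*I*√2 ≈ 25.0 - 14.142*I)
(Z/(-44 - 5))*p(4) = ((25 - 10*I*√2)/(-44 - 5))*(-1) = ((25 - 10*I*√2)/(-49))*(-1) = -(25 - 10*I*√2)/49*(-1) = (-25/49 + 10*I*√2/49)*(-1) = 25/49 - 10*I*√2/49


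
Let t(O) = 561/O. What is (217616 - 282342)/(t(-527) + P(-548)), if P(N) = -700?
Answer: 2006506/21733 ≈ 92.325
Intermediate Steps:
(217616 - 282342)/(t(-527) + P(-548)) = (217616 - 282342)/(561/(-527) - 700) = -64726/(561*(-1/527) - 700) = -64726/(-33/31 - 700) = -64726/(-21733/31) = -64726*(-31/21733) = 2006506/21733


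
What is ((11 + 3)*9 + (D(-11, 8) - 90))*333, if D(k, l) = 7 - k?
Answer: 17982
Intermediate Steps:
((11 + 3)*9 + (D(-11, 8) - 90))*333 = ((11 + 3)*9 + ((7 - 1*(-11)) - 90))*333 = (14*9 + ((7 + 11) - 90))*333 = (126 + (18 - 90))*333 = (126 - 72)*333 = 54*333 = 17982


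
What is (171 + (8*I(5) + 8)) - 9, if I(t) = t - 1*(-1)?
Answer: 218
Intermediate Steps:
I(t) = 1 + t (I(t) = t + 1 = 1 + t)
(171 + (8*I(5) + 8)) - 9 = (171 + (8*(1 + 5) + 8)) - 9 = (171 + (8*6 + 8)) - 9 = (171 + (48 + 8)) - 9 = (171 + 56) - 9 = 227 - 9 = 218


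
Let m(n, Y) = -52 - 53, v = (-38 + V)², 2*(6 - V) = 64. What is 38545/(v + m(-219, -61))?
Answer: 2965/307 ≈ 9.6580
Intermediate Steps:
V = -26 (V = 6 - ½*64 = 6 - 32 = -26)
v = 4096 (v = (-38 - 26)² = (-64)² = 4096)
m(n, Y) = -105
38545/(v + m(-219, -61)) = 38545/(4096 - 105) = 38545/3991 = 38545*(1/3991) = 2965/307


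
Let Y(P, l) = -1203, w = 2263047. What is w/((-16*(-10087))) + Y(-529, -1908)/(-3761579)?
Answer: 8512824225789/607088757968 ≈ 14.022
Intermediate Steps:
w/((-16*(-10087))) + Y(-529, -1908)/(-3761579) = 2263047/((-16*(-10087))) - 1203/(-3761579) = 2263047/161392 - 1203*(-1/3761579) = 2263047*(1/161392) + 1203/3761579 = 2263047/161392 + 1203/3761579 = 8512824225789/607088757968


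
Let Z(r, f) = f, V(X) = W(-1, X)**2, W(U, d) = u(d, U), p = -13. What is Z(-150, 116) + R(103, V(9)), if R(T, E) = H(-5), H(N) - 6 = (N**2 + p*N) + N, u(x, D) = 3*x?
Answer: 207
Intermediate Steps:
W(U, d) = 3*d
V(X) = 9*X**2 (V(X) = (3*X)**2 = 9*X**2)
H(N) = 6 + N**2 - 12*N (H(N) = 6 + ((N**2 - 13*N) + N) = 6 + (N**2 - 12*N) = 6 + N**2 - 12*N)
R(T, E) = 91 (R(T, E) = 6 + (-5)**2 - 12*(-5) = 6 + 25 + 60 = 91)
Z(-150, 116) + R(103, V(9)) = 116 + 91 = 207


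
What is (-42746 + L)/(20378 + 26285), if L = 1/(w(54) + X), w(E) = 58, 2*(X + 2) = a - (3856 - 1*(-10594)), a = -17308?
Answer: -676369959/738348649 ≈ -0.91606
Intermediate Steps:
X = -15881 (X = -2 + (-17308 - (3856 - 1*(-10594)))/2 = -2 + (-17308 - (3856 + 10594))/2 = -2 + (-17308 - 1*14450)/2 = -2 + (-17308 - 14450)/2 = -2 + (1/2)*(-31758) = -2 - 15879 = -15881)
L = -1/15823 (L = 1/(58 - 15881) = 1/(-15823) = -1/15823 ≈ -6.3199e-5)
(-42746 + L)/(20378 + 26285) = (-42746 - 1/15823)/(20378 + 26285) = -676369959/15823/46663 = -676369959/15823*1/46663 = -676369959/738348649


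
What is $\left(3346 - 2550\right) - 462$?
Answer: $334$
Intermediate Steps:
$\left(3346 - 2550\right) - 462 = 796 - 462 = 334$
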